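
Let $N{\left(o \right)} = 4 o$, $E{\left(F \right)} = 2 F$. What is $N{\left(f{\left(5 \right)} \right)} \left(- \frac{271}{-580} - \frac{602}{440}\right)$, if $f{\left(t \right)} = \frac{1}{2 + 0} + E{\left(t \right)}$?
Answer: $- \frac{60354}{1595} \approx -37.839$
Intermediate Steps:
$f{\left(t \right)} = \frac{1}{2} + 2 t$ ($f{\left(t \right)} = \frac{1}{2 + 0} + 2 t = \frac{1}{2} + 2 t$)
$N{\left(f{\left(5 \right)} \right)} \left(- \frac{271}{-580} - \frac{602}{440}\right) = 4 \left(\frac{1}{2} + 2 \cdot 5\right) \left(- \frac{271}{-580} - \frac{602}{440}\right) = 4 \left(\frac{1}{2} + 10\right) \left(\left(-271\right) \left(- \frac{1}{580}\right) - \frac{301}{220}\right) = 4 \cdot \frac{21}{2} \left(\frac{271}{580} - \frac{301}{220}\right) = 42 \left(- \frac{1437}{1595}\right) = - \frac{60354}{1595}$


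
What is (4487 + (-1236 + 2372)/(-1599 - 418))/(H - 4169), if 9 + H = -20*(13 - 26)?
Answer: -3016381/2634202 ≈ -1.1451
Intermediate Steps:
H = 251 (H = -9 - 20*(13 - 26) = -9 - 20*(-13) = -9 + 260 = 251)
(4487 + (-1236 + 2372)/(-1599 - 418))/(H - 4169) = (4487 + (-1236 + 2372)/(-1599 - 418))/(251 - 4169) = (4487 + 1136/(-2017))/(-3918) = (4487 + 1136*(-1/2017))*(-1/3918) = (4487 - 1136/2017)*(-1/3918) = (9049143/2017)*(-1/3918) = -3016381/2634202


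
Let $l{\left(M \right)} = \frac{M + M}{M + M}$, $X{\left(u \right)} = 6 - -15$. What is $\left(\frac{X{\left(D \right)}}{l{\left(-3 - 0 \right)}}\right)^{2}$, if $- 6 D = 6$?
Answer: $441$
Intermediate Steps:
$D = -1$ ($D = \left(- \frac{1}{6}\right) 6 = -1$)
$X{\left(u \right)} = 21$ ($X{\left(u \right)} = 6 + 15 = 21$)
$l{\left(M \right)} = 1$ ($l{\left(M \right)} = \frac{2 M}{2 M} = 2 M \frac{1}{2 M} = 1$)
$\left(\frac{X{\left(D \right)}}{l{\left(-3 - 0 \right)}}\right)^{2} = \left(\frac{21}{1}\right)^{2} = \left(21 \cdot 1\right)^{2} = 21^{2} = 441$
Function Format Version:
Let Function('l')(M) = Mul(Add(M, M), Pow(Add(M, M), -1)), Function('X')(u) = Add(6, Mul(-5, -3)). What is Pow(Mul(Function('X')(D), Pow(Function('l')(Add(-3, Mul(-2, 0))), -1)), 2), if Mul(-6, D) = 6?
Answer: 441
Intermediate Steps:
D = -1 (D = Mul(Rational(-1, 6), 6) = -1)
Function('X')(u) = 21 (Function('X')(u) = Add(6, 15) = 21)
Function('l')(M) = 1 (Function('l')(M) = Mul(Mul(2, M), Pow(Mul(2, M), -1)) = Mul(Mul(2, M), Mul(Rational(1, 2), Pow(M, -1))) = 1)
Pow(Mul(Function('X')(D), Pow(Function('l')(Add(-3, Mul(-2, 0))), -1)), 2) = Pow(Mul(21, Pow(1, -1)), 2) = Pow(Mul(21, 1), 2) = Pow(21, 2) = 441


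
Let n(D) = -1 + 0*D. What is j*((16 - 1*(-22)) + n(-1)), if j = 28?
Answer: 1036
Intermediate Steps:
n(D) = -1 (n(D) = -1 + 0 = -1)
j*((16 - 1*(-22)) + n(-1)) = 28*((16 - 1*(-22)) - 1) = 28*((16 + 22) - 1) = 28*(38 - 1) = 28*37 = 1036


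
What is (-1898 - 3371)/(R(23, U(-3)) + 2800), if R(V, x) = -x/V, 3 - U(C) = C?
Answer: -11017/5854 ≈ -1.8820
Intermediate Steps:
U(C) = 3 - C
R(V, x) = -x/V
(-1898 - 3371)/(R(23, U(-3)) + 2800) = (-1898 - 3371)/(-1*(3 - 1*(-3))/23 + 2800) = -5269/(-1*(3 + 3)*1/23 + 2800) = -5269/(-1*6*1/23 + 2800) = -5269/(-6/23 + 2800) = -5269/64394/23 = -5269*23/64394 = -11017/5854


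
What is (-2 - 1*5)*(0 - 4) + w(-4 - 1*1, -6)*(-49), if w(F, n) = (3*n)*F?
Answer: -4382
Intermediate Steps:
w(F, n) = 3*F*n
(-2 - 1*5)*(0 - 4) + w(-4 - 1*1, -6)*(-49) = (-2 - 1*5)*(0 - 4) + (3*(-4 - 1*1)*(-6))*(-49) = (-2 - 5)*(-4) + (3*(-4 - 1)*(-6))*(-49) = -7*(-4) + (3*(-5)*(-6))*(-49) = 28 + 90*(-49) = 28 - 4410 = -4382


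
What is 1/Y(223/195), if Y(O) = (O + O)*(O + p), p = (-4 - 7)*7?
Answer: -38025/6597232 ≈ -0.0057638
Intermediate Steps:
p = -77 (p = -11*7 = -77)
Y(O) = 2*O*(-77 + O) (Y(O) = (O + O)*(O - 77) = (2*O)*(-77 + O) = 2*O*(-77 + O))
1/Y(223/195) = 1/(2*(223/195)*(-77 + 223/195)) = 1/(2*(223/195)*(-14792/195)) = 1/(-6597232/38025) = -38025/6597232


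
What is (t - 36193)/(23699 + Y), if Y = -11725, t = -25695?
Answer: -30944/5987 ≈ -5.1685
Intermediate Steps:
(t - 36193)/(23699 + Y) = (-25695 - 36193)/(23699 - 11725) = -61888/11974 = -61888*1/11974 = -30944/5987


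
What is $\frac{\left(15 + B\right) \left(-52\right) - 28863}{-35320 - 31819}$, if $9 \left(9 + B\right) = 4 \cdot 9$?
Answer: $\frac{29383}{67139} \approx 0.43764$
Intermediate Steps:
$B = -5$ ($B = -9 + \frac{4 \cdot 9}{9} = -9 + \frac{1}{9} \cdot 36 = -9 + 4 = -5$)
$\frac{\left(15 + B\right) \left(-52\right) - 28863}{-35320 - 31819} = \frac{\left(15 - 5\right) \left(-52\right) - 28863}{-35320 - 31819} = \frac{10 \left(-52\right) - 28863}{-67139} = \left(-520 - 28863\right) \left(- \frac{1}{67139}\right) = \left(-29383\right) \left(- \frac{1}{67139}\right) = \frac{29383}{67139}$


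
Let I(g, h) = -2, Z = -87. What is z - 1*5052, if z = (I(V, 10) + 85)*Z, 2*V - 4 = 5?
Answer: -12273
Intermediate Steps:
V = 9/2 (V = 2 + (1/2)*5 = 2 + 5/2 = 9/2 ≈ 4.5000)
z = -7221 (z = (-2 + 85)*(-87) = 83*(-87) = -7221)
z - 1*5052 = -7221 - 1*5052 = -7221 - 5052 = -12273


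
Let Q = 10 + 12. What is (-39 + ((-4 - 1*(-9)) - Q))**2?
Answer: 3136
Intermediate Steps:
Q = 22
(-39 + ((-4 - 1*(-9)) - Q))**2 = (-39 + ((-4 - 1*(-9)) - 1*22))**2 = (-39 + ((-4 + 9) - 22))**2 = (-39 + (5 - 22))**2 = (-39 - 17)**2 = (-56)**2 = 3136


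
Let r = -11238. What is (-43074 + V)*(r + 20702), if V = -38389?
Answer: -770965832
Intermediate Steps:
(-43074 + V)*(r + 20702) = (-43074 - 38389)*(-11238 + 20702) = -81463*9464 = -770965832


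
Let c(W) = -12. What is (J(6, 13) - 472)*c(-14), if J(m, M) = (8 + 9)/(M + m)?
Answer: 107412/19 ≈ 5653.3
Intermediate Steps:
J(m, M) = 17/(M + m)
(J(6, 13) - 472)*c(-14) = (17/(13 + 6) - 472)*(-12) = (17/19 - 472)*(-12) = -8951/19*(-12) = 107412/19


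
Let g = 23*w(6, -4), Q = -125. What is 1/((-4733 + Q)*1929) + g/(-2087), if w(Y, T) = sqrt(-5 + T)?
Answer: -1/9371082 - 69*I/2087 ≈ -1.0671e-7 - 0.033062*I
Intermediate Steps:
g = 69*I (g = 23*sqrt(-5 - 4) = 23*sqrt(-9) = 23*(3*I) = 69*I ≈ 69.0*I)
1/((-4733 + Q)*1929) + g/(-2087) = 1/(-4733 - 125*1929) + (69*I)/(-2087) = (1/1929)/(-4858) + (69*I)*(-1/2087) = -1/4858*1/1929 - 69*I/2087 = -1/9371082 - 69*I/2087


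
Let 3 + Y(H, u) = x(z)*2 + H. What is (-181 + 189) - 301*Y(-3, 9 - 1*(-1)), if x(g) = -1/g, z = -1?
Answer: 1212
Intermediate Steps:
Y(H, u) = -1 + H (Y(H, u) = -3 + (-1/(-1)*2 + H) = -3 + (-1*(-1)*2 + H) = -3 + (1*2 + H) = -3 + (2 + H) = -1 + H)
(-181 + 189) - 301*Y(-3, 9 - 1*(-1)) = (-181 + 189) - 301*(-1 - 3) = 8 - 301*(-4) = 8 + 1204 = 1212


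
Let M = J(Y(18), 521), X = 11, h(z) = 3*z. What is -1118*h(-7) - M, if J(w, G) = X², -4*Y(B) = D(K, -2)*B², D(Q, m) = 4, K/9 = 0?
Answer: 23357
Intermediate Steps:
K = 0 (K = 9*0 = 0)
Y(B) = -B²
J(w, G) = 121 (J(w, G) = 11² = 121)
M = 121
-1118*h(-7) - M = -3354*(-7) - 1*121 = -1118*(-21) - 121 = 23478 - 121 = 23357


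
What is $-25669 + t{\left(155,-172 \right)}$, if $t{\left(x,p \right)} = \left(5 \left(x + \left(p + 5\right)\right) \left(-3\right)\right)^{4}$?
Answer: $1049734331$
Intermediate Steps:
$t{\left(x,p \right)} = \left(-75 - 15 p - 15 x\right)^{4}$ ($t{\left(x,p \right)} = \left(5 \left(x + \left(5 + p\right)\right) \left(-3\right)\right)^{4} = \left(5 \left(5 + p + x\right) \left(-3\right)\right)^{4} = \left(\left(25 + 5 p + 5 x\right) \left(-3\right)\right)^{4} = \left(-75 - 15 p - 15 x\right)^{4}$)
$-25669 + t{\left(155,-172 \right)} = -25669 + 50625 \left(5 - 172 + 155\right)^{4} = -25669 + 50625 \left(-12\right)^{4} = -25669 + 50625 \cdot 20736 = -25669 + 1049760000 = 1049734331$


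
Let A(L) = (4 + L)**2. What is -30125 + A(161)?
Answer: -2900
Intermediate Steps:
-30125 + A(161) = -30125 + (4 + 161)**2 = -30125 + 165**2 = -30125 + 27225 = -2900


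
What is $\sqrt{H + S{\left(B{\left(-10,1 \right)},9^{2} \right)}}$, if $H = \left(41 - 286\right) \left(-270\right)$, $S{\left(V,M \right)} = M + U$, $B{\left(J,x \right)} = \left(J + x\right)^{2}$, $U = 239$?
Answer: $17 \sqrt{230} \approx 257.82$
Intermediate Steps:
$S{\left(V,M \right)} = 239 + M$ ($S{\left(V,M \right)} = M + 239 = 239 + M$)
$H = 66150$ ($H = \left(-245\right) \left(-270\right) = 66150$)
$\sqrt{H + S{\left(B{\left(-10,1 \right)},9^{2} \right)}} = \sqrt{66150 + \left(239 + 9^{2}\right)} = \sqrt{66150 + \left(239 + 81\right)} = \sqrt{66150 + 320} = \sqrt{66470} = 17 \sqrt{230}$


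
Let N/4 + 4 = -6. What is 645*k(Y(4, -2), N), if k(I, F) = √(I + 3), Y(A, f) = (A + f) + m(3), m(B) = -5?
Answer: 0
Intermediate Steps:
N = -40 (N = -16 + 4*(-6) = -16 - 24 = -40)
Y(A, f) = -5 + A + f (Y(A, f) = (A + f) - 5 = -5 + A + f)
k(I, F) = √(3 + I)
645*k(Y(4, -2), N) = 645*√(3 + (-5 + 4 - 2)) = 645*√(3 - 3) = 645*√0 = 645*0 = 0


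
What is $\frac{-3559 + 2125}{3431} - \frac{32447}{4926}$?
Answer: $- \frac{118389541}{16901106} \approx -7.0048$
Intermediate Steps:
$\frac{-3559 + 2125}{3431} - \frac{32447}{4926} = \left(-1434\right) \frac{1}{3431} - \frac{32447}{4926} = - \frac{1434}{3431} - \frac{32447}{4926} = - \frac{118389541}{16901106}$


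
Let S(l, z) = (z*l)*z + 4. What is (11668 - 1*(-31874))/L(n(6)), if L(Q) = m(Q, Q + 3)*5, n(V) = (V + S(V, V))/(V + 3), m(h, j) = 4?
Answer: 21771/10 ≈ 2177.1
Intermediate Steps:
S(l, z) = 4 + l*z² (S(l, z) = (l*z)*z + 4 = l*z² + 4 = 4 + l*z²)
n(V) = (4 + V + V³)/(3 + V) (n(V) = (V + (4 + V*V²))/(V + 3) = (V + (4 + V³))/(3 + V) = (4 + V + V³)/(3 + V))
L(Q) = 20 (L(Q) = 4*5 = 20)
(11668 - 1*(-31874))/L(n(6)) = (11668 - 1*(-31874))/20 = (11668 + 31874)*(1/20) = 43542*(1/20) = 21771/10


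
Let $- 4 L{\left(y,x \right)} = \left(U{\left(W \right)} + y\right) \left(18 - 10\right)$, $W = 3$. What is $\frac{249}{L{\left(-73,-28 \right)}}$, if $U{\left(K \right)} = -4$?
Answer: $\frac{249}{154} \approx 1.6169$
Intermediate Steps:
$L{\left(y,x \right)} = 8 - 2 y$ ($L{\left(y,x \right)} = - \frac{\left(-4 + y\right) \left(18 - 10\right)}{4} = - \frac{\left(-4 + y\right) 8}{4} = - \frac{-32 + 8 y}{4} = 8 - 2 y$)
$\frac{249}{L{\left(-73,-28 \right)}} = \frac{249}{8 - -146} = \frac{249}{8 + 146} = \frac{249}{154}$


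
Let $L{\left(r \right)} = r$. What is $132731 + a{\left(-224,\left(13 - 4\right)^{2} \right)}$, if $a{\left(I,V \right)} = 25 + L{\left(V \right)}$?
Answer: $132837$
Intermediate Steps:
$a{\left(I,V \right)} = 25 + V$
$132731 + a{\left(-224,\left(13 - 4\right)^{2} \right)} = 132731 + \left(25 + \left(13 - 4\right)^{2}\right) = 132731 + \left(25 + 9^{2}\right) = 132731 + \left(25 + 81\right) = 132731 + 106 = 132837$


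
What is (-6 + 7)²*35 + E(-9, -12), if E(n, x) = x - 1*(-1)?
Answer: 24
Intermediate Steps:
E(n, x) = 1 + x (E(n, x) = x + 1 = 1 + x)
(-6 + 7)²*35 + E(-9, -12) = (-6 + 7)²*35 + (1 - 12) = 1²*35 - 11 = 1*35 - 11 = 35 - 11 = 24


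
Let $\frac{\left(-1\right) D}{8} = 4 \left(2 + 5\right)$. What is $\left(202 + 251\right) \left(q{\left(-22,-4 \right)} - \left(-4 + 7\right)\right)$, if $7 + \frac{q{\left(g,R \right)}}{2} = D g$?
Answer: $4457067$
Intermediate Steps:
$D = -224$ ($D = - 8 \cdot 4 \left(2 + 5\right) = - 8 \cdot 4 \cdot 7 = \left(-8\right) 28 = -224$)
$q{\left(g,R \right)} = -14 - 448 g$ ($q{\left(g,R \right)} = -14 + 2 \left(- 224 g\right) = -14 - 448 g$)
$\left(202 + 251\right) \left(q{\left(-22,-4 \right)} - \left(-4 + 7\right)\right) = \left(202 + 251\right) \left(\left(-14 - -9856\right) - \left(-4 + 7\right)\right) = 453 \left(\left(-14 + 9856\right) - 3\right) = 453 \left(9842 - 3\right) = 453 \cdot 9839 = 4457067$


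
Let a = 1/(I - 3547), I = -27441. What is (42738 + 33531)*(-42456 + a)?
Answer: -100341519740301/30988 ≈ -3.2381e+9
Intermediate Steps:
a = -1/30988 (a = 1/(-27441 - 3547) = 1/(-30988) = -1/30988 ≈ -3.2271e-5)
(42738 + 33531)*(-42456 + a) = (42738 + 33531)*(-42456 - 1/30988) = 76269*(-1315626529/30988) = -100341519740301/30988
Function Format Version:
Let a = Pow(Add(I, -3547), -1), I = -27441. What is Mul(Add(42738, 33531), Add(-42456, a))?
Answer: Rational(-100341519740301, 30988) ≈ -3.2381e+9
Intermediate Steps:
a = Rational(-1, 30988) (a = Pow(Add(-27441, -3547), -1) = Pow(-30988, -1) = Rational(-1, 30988) ≈ -3.2271e-5)
Mul(Add(42738, 33531), Add(-42456, a)) = Mul(Add(42738, 33531), Add(-42456, Rational(-1, 30988))) = Mul(76269, Rational(-1315626529, 30988)) = Rational(-100341519740301, 30988)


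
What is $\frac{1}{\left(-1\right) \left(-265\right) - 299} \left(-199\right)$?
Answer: $\frac{199}{34} \approx 5.8529$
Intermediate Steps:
$\frac{1}{\left(-1\right) \left(-265\right) - 299} \left(-199\right) = \frac{1}{265 - 299} \left(-199\right) = \frac{1}{-34} \left(-199\right) = \left(- \frac{1}{34}\right) \left(-199\right) = \frac{199}{34}$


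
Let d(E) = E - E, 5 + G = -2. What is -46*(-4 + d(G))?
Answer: 184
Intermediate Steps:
G = -7 (G = -5 - 2 = -7)
d(E) = 0
-46*(-4 + d(G)) = -46*(-4 + 0) = -46*(-4) = 184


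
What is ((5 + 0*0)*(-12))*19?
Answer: -1140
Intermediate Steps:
((5 + 0*0)*(-12))*19 = ((5 + 0)*(-12))*19 = (5*(-12))*19 = -60*19 = -1140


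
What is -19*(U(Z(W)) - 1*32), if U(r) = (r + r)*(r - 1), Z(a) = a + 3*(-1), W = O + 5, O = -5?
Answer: 152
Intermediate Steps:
W = 0 (W = -5 + 5 = 0)
Z(a) = -3 + a (Z(a) = a - 3 = -3 + a)
U(r) = 2*r*(-1 + r) (U(r) = (2*r)*(-1 + r) = 2*r*(-1 + r))
-19*(U(Z(W)) - 1*32) = -19*(2*(-3 + 0)*(-1 + (-3 + 0)) - 1*32) = -19*(2*(-3)*(-1 - 3) - 32) = -19*(2*(-3)*(-4) - 32) = -19*(24 - 32) = -19*(-8) = 152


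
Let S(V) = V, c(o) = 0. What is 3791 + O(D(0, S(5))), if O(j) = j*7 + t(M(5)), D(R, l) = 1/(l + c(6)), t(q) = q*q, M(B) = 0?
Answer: 18962/5 ≈ 3792.4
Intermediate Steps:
t(q) = q²
D(R, l) = 1/l (D(R, l) = 1/(l + 0) = 1/l)
O(j) = 7*j (O(j) = j*7 + 0² = 7*j + 0 = 7*j)
3791 + O(D(0, S(5))) = 3791 + 7/5 = 18962/5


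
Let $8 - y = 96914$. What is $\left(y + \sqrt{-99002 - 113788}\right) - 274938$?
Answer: $-371844 + i \sqrt{212790} \approx -3.7184 \cdot 10^{5} + 461.29 i$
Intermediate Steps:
$y = -96906$ ($y = 8 - 96914 = -96906$)
$\left(y + \sqrt{-99002 - 113788}\right) - 274938 = \left(-96906 + \sqrt{-99002 - 113788}\right) - 274938 = \left(-96906 + \sqrt{-212790}\right) - 274938 = \left(-96906 + i \sqrt{212790}\right) - 274938 = -371844 + i \sqrt{212790}$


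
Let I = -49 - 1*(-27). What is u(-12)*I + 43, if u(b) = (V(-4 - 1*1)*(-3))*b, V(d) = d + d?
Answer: 7963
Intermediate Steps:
V(d) = 2*d
I = -22 (I = -49 + 27 = -22)
u(b) = 30*b (u(b) = ((2*(-4 - 1*1))*(-3))*b = ((2*(-4 - 1))*(-3))*b = ((2*(-5))*(-3))*b = (-10*(-3))*b = 30*b)
u(-12)*I + 43 = (30*(-12))*(-22) + 43 = -360*(-22) + 43 = 7920 + 43 = 7963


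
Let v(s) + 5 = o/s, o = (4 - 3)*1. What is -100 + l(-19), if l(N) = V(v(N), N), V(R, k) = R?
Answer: -1996/19 ≈ -105.05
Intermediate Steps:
o = 1 (o = 1*1 = 1)
v(s) = -5 + 1/s
l(N) = -5 + 1/N
-100 + l(-19) = -100 + (-5 + 1/(-19)) = -100 + (-5 - 1/19) = -100 - 96/19 = -1996/19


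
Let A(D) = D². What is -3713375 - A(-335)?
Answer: -3825600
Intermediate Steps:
-3713375 - A(-335) = -3713375 - 1*(-335)² = -3713375 - 1*112225 = -3713375 - 112225 = -3825600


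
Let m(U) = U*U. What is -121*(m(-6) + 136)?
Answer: -20812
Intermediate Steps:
m(U) = U²
-121*(m(-6) + 136) = -121*((-6)² + 136) = -121*(36 + 136) = -121*172 = -20812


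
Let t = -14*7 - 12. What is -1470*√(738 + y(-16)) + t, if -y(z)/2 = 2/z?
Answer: -110 - 735*√2953 ≈ -40051.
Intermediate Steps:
y(z) = -4/z
t = -110 (t = -98 - 12 = -110)
-1470*√(738 + y(-16)) + t = -1470*√(738 - 4/(-16)) - 110 = -1470*√(738 - 4*(-1/16)) - 110 = -1470*√(738 + ¼) - 110 = -735*√2953 - 110 = -110 - 735*√2953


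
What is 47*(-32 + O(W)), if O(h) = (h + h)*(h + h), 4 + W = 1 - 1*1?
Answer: 1504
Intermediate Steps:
W = -4 (W = -4 + (1 - 1*1) = -4 + (1 - 1) = -4 + 0 = -4)
O(h) = 4*h² (O(h) = (2*h)*(2*h) = 4*h²)
47*(-32 + O(W)) = 47*(-32 + 4*(-4)²) = 47*(-32 + 4*16) = 47*(-32 + 64) = 47*32 = 1504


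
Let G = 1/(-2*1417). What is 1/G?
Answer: -2834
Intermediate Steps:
G = -1/2834 (G = 1/(-2834) = -1/2834 ≈ -0.00035286)
1/G = 1/(-1/2834) = -2834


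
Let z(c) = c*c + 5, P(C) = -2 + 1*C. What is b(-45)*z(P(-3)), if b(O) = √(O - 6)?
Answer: 30*I*√51 ≈ 214.24*I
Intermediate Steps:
b(O) = √(-6 + O)
P(C) = -2 + C
z(c) = 5 + c² (z(c) = c² + 5 = 5 + c²)
b(-45)*z(P(-3)) = √(-6 - 45)*(5 + (-2 - 3)²) = √(-51)*(5 + (-5)²) = (I*√51)*(5 + 25) = (I*√51)*30 = 30*I*√51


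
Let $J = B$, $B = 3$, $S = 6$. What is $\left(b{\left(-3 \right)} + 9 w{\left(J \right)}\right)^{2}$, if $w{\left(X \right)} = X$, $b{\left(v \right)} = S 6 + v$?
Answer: $3600$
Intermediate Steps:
$J = 3$
$b{\left(v \right)} = 36 + v$ ($b{\left(v \right)} = 6 \cdot 6 + v = 36 + v$)
$\left(b{\left(-3 \right)} + 9 w{\left(J \right)}\right)^{2} = \left(\left(36 - 3\right) + 9 \cdot 3\right)^{2} = \left(33 + 27\right)^{2} = 60^{2} = 3600$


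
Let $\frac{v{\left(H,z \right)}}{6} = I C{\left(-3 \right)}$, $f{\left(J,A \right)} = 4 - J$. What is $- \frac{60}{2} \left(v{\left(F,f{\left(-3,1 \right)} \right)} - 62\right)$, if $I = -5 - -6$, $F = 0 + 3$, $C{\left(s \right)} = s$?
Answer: $2400$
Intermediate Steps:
$F = 3$
$I = 1$ ($I = -5 + 6 = 1$)
$v{\left(H,z \right)} = -18$ ($v{\left(H,z \right)} = 6 \cdot 1 \left(-3\right) = 6 \left(-3\right) = -18$)
$- \frac{60}{2} \left(v{\left(F,f{\left(-3,1 \right)} \right)} - 62\right) = - \frac{60}{2} \left(-18 - 62\right) = \left(-60\right) \frac{1}{2} \left(-80\right) = \left(-30\right) \left(-80\right) = 2400$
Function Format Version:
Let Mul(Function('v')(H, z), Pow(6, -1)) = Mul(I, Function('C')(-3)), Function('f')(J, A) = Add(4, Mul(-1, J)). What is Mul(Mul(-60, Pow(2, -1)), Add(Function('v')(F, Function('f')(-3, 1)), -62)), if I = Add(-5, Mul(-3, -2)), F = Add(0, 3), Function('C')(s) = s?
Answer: 2400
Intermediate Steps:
F = 3
I = 1 (I = Add(-5, 6) = 1)
Function('v')(H, z) = -18 (Function('v')(H, z) = Mul(6, Mul(1, -3)) = Mul(6, -3) = -18)
Mul(Mul(-60, Pow(2, -1)), Add(Function('v')(F, Function('f')(-3, 1)), -62)) = Mul(Mul(-60, Pow(2, -1)), Add(-18, -62)) = Mul(Mul(-60, Rational(1, 2)), -80) = Mul(-30, -80) = 2400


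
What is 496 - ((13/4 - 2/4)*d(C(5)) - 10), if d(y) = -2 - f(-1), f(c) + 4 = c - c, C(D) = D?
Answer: 1001/2 ≈ 500.50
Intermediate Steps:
f(c) = -4 (f(c) = -4 + (c - c) = -4 + 0 = -4)
d(y) = 2 (d(y) = -2 - 1*(-4) = -2 + 4 = 2)
496 - ((13/4 - 2/4)*d(C(5)) - 10) = 496 - ((13/4 - 2/4)*2 - 10) = 496 - ((13*(¼) - 2*¼)*2 - 10) = 496 - ((13/4 - ½)*2 - 10) = 496 - ((11/4)*2 - 10) = 496 - (11/2 - 10) = 496 - 1*(-9/2) = 496 + 9/2 = 1001/2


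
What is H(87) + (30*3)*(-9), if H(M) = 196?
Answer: -614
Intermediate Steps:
H(87) + (30*3)*(-9) = 196 + (30*3)*(-9) = 196 + 90*(-9) = 196 - 810 = -614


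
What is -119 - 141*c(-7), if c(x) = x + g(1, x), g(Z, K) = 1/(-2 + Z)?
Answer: 1009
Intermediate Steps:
c(x) = -1 + x (c(x) = x + 1/(-2 + 1) = x + 1/(-1) = x - 1 = -1 + x)
-119 - 141*c(-7) = -119 - 141*(-1 - 7) = -119 - 141*(-8) = -119 + 1128 = 1009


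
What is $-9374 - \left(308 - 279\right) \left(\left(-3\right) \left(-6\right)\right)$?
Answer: $-9896$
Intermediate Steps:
$-9374 - \left(308 - 279\right) \left(\left(-3\right) \left(-6\right)\right) = -9374 - \left(308 - 279\right) 18 = -9374 - 29 \cdot 18 = -9374 - 522 = -9896$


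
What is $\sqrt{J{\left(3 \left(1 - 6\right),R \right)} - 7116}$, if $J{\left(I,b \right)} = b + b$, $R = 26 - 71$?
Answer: $i \sqrt{7206} \approx 84.888 i$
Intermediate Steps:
$R = -45$
$J{\left(I,b \right)} = 2 b$
$\sqrt{J{\left(3 \left(1 - 6\right),R \right)} - 7116} = \sqrt{2 \left(-45\right) - 7116} = \sqrt{-90 - 7116} = \sqrt{-7206} = i \sqrt{7206}$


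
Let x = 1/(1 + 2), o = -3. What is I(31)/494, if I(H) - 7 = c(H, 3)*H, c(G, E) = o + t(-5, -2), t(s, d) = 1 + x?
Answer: -67/741 ≈ -0.090418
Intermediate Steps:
x = 1/3 ≈ 0.33333
t(s, d) = 4/3 (t(s, d) = 1 + 1/3 = 4/3)
c(G, E) = -5/3 (c(G, E) = -3 + 4/3 = -5/3)
I(H) = 7 - 5*H/3
I(31)/494 = (7 - 5/3*31)/494 = (7 - 155/3)*(1/494) = -134/3*1/494 = -67/741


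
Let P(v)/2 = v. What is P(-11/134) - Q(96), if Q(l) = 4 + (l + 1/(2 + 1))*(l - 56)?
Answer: -775357/201 ≈ -3857.5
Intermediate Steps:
P(v) = 2*v
Q(l) = 4 + (-56 + l)*(1/3 + l) (Q(l) = 4 + (l + 1/3)*(-56 + l) = 4 + (1/3 + l)*(-56 + l) = 4 + (-56 + l)*(1/3 + l))
P(-11/134) - Q(96) = 2*(-11/134) - (-44/3 + 96**2 - 167/3*96) = 2*(-11*1/134) - (-44/3 + 9216 - 5344) = 2*(-11/134) - 1*11572/3 = -11/67 - 11572/3 = -775357/201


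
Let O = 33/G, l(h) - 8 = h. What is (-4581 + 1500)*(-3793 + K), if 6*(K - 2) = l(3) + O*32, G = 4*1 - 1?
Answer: 22987341/2 ≈ 1.1494e+7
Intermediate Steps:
G = 3 (G = 4 - 1 = 3)
l(h) = 8 + h
O = 11 (O = 33/3 = 33*(⅓) = 11)
K = 125/2 (K = 2 + ((8 + 3) + 11*32)/6 = 2 + (11 + 352)/6 = 2 + (⅙)*363 = 2 + 121/2 = 125/2 ≈ 62.500)
(-4581 + 1500)*(-3793 + K) = (-4581 + 1500)*(-3793 + 125/2) = -3081*(-7461/2) = 22987341/2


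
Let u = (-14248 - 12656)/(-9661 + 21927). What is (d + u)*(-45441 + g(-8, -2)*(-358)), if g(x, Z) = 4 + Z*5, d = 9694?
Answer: -2573329426050/6133 ≈ -4.1959e+8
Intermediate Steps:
g(x, Z) = 4 + 5*Z
u = -13452/6133 (u = -26904/12266 = -26904*1/12266 = -13452/6133 ≈ -2.1934)
(d + u)*(-45441 + g(-8, -2)*(-358)) = (9694 - 13452/6133)*(-45441 + (4 + 5*(-2))*(-358)) = 59439850*(-45441 + (4 - 10)*(-358))/6133 = 59439850*(-45441 - 6*(-358))/6133 = 59439850*(-45441 + 2148)/6133 = (59439850/6133)*(-43293) = -2573329426050/6133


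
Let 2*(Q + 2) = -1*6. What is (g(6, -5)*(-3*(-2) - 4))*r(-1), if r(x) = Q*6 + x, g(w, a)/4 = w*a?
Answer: 7440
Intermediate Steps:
Q = -5 (Q = -2 + (-1*6)/2 = -2 + (½)*(-6) = -2 - 3 = -5)
g(w, a) = 4*a*w (g(w, a) = 4*(w*a) = 4*(a*w) = 4*a*w)
r(x) = -30 + x (r(x) = -5*6 + x = -30 + x)
(g(6, -5)*(-3*(-2) - 4))*r(-1) = ((4*(-5)*6)*(-3*(-2) - 4))*(-30 - 1) = -120*(6 - 4)*(-31) = -120*2*(-31) = -240*(-31) = 7440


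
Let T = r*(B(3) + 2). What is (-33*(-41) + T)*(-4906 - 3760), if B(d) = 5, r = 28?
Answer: -13423634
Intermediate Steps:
T = 196 (T = 28*(5 + 2) = 28*7 = 196)
(-33*(-41) + T)*(-4906 - 3760) = (-33*(-41) + 196)*(-4906 - 3760) = (1353 + 196)*(-8666) = 1549*(-8666) = -13423634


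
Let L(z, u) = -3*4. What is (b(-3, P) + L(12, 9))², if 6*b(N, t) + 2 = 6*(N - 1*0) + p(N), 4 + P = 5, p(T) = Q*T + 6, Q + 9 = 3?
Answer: 1156/9 ≈ 128.44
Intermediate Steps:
L(z, u) = -12
Q = -6 (Q = -9 + 3 = -6)
p(T) = 6 - 6*T (p(T) = -6*T + 6 = 6 - 6*T)
P = 1 (P = -4 + 5 = 1)
b(N, t) = ⅔ (b(N, t) = -⅓ + (6*(N - 1*0) + (6 - 6*N))/6 = -⅓ + (6*(N + 0) + (6 - 6*N))/6 = -⅓ + (6*N + (6 - 6*N))/6 = -⅓ + (⅙)*6 = -⅓ + 1 = ⅔)
(b(-3, P) + L(12, 9))² = (⅔ - 12)² = (-34/3)² = 1156/9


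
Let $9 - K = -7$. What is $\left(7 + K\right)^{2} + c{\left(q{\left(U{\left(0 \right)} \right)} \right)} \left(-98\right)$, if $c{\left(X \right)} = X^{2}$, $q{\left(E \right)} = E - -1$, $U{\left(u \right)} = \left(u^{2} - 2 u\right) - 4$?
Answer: $-353$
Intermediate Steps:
$K = 16$ ($K = 9 - -7 = 9 + 7 = 16$)
$U{\left(u \right)} = -4 + u^{2} - 2 u$
$q{\left(E \right)} = 1 + E$ ($q{\left(E \right)} = E + 1 = 1 + E$)
$\left(7 + K\right)^{2} + c{\left(q{\left(U{\left(0 \right)} \right)} \right)} \left(-98\right) = \left(7 + 16\right)^{2} + \left(1 - \left(4 - 0^{2}\right)\right)^{2} \left(-98\right) = 23^{2} + \left(1 + \left(-4 + 0 + 0\right)\right)^{2} \left(-98\right) = 529 + \left(1 - 4\right)^{2} \left(-98\right) = 529 + \left(-3\right)^{2} \left(-98\right) = 529 + 9 \left(-98\right) = 529 - 882 = -353$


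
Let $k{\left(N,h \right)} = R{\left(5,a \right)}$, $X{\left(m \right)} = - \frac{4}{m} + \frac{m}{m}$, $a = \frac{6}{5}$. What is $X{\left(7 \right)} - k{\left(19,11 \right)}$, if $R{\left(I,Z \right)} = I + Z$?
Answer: $- \frac{202}{35} \approx -5.7714$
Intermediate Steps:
$a = \frac{6}{5}$ ($a = 6 \cdot \frac{1}{5} = \frac{6}{5} \approx 1.2$)
$X{\left(m \right)} = 1 - \frac{4}{m}$ ($X{\left(m \right)} = - \frac{4}{m} + 1 = 1 - \frac{4}{m}$)
$k{\left(N,h \right)} = \frac{31}{5}$ ($k{\left(N,h \right)} = 5 + \frac{6}{5} = \frac{31}{5}$)
$X{\left(7 \right)} - k{\left(19,11 \right)} = \frac{-4 + 7}{7} - \frac{31}{5} = \frac{1}{7} \cdot 3 - \frac{31}{5} = \frac{3}{7} - \frac{31}{5} = - \frac{202}{35}$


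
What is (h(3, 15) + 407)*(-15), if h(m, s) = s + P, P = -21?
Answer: -6015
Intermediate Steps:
h(m, s) = -21 + s (h(m, s) = s - 21 = -21 + s)
(h(3, 15) + 407)*(-15) = ((-21 + 15) + 407)*(-15) = (-6 + 407)*(-15) = 401*(-15) = -6015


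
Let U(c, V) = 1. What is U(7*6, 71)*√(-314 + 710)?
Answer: 6*√11 ≈ 19.900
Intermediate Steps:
U(7*6, 71)*√(-314 + 710) = 1*√(-314 + 710) = 1*√396 = 1*(6*√11) = 6*√11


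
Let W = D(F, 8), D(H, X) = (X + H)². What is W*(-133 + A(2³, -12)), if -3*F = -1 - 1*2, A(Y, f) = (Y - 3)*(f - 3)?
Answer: -16848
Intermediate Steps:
A(Y, f) = (-3 + Y)*(-3 + f)
F = 1 (F = -(-1 - 1*2)/3 = -(-1 - 2)/3 = -⅓*(-3) = 1)
D(H, X) = (H + X)²
W = 81 (W = (1 + 8)² = 9² = 81)
W*(-133 + A(2³, -12)) = 81*(-133 + (9 - 3*2³ - 3*(-12) + 2³*(-12))) = 81*(-133 + (9 - 3*8 + 36 + 8*(-12))) = 81*(-133 + (9 - 24 + 36 - 96)) = 81*(-133 - 75) = 81*(-208) = -16848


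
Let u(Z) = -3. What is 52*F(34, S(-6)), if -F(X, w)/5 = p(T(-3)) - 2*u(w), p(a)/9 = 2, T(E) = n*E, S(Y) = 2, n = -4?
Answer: -6240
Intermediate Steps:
T(E) = -4*E
p(a) = 18 (p(a) = 9*2 = 18)
F(X, w) = -120 (F(X, w) = -5*(18 - 2*(-3)) = -5*(18 - 1*(-6)) = -5*(18 + 6) = -5*24 = -120)
52*F(34, S(-6)) = 52*(-120) = -6240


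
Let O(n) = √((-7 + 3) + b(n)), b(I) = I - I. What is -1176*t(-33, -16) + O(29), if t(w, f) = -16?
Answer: 18816 + 2*I ≈ 18816.0 + 2.0*I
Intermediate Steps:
b(I) = 0
O(n) = 2*I (O(n) = √((-7 + 3) + 0) = √(-4 + 0) = √(-4) = 2*I)
-1176*t(-33, -16) + O(29) = -1176*(-16) + 2*I = 18816 + 2*I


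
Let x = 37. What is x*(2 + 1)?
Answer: 111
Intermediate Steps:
x*(2 + 1) = 37*(2 + 1) = 37*3 = 111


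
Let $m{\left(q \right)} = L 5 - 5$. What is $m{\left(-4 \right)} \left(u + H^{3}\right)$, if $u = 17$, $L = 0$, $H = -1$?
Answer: $-80$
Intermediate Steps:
$m{\left(q \right)} = -5$ ($m{\left(q \right)} = 0 \cdot 5 - 5 = 0 - 5 = -5$)
$m{\left(-4 \right)} \left(u + H^{3}\right) = - 5 \left(17 + \left(-1\right)^{3}\right) = - 5 \left(17 - 1\right) = \left(-5\right) 16 = -80$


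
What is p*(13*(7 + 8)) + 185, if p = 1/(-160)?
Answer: 5881/32 ≈ 183.78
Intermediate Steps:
p = -1/160 ≈ -0.0062500
p*(13*(7 + 8)) + 185 = -13*(7 + 8)/160 + 185 = -13*15/160 + 185 = -1/160*195 + 185 = -39/32 + 185 = 5881/32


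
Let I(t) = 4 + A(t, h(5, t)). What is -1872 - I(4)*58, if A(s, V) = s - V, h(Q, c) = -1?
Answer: -2394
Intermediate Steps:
I(t) = 5 + t (I(t) = 4 + (t - 1*(-1)) = 4 + (t + 1) = 4 + (1 + t) = 5 + t)
-1872 - I(4)*58 = -1872 - (5 + 4)*58 = -1872 - 9*58 = -1872 - 1*522 = -1872 - 522 = -2394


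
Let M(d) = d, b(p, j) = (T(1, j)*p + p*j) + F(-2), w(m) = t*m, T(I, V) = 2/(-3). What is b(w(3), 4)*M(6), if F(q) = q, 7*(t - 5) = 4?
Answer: 2256/7 ≈ 322.29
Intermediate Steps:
t = 39/7 (t = 5 + (⅐)*4 = 5 + 4/7 = 39/7 ≈ 5.5714)
T(I, V) = -⅔ (T(I, V) = 2*(-⅓) = -⅔)
w(m) = 39*m/7
b(p, j) = -2 - 2*p/3 + j*p (b(p, j) = (-2*p/3 + p*j) - 2 = (-2*p/3 + j*p) - 2 = -2 - 2*p/3 + j*p)
b(w(3), 4)*M(6) = (-2 - 26*3/7 + 4*((39/7)*3))*6 = (-2 - ⅔*117/7 + 4*(117/7))*6 = (-2 - 78/7 + 468/7)*6 = (376/7)*6 = 2256/7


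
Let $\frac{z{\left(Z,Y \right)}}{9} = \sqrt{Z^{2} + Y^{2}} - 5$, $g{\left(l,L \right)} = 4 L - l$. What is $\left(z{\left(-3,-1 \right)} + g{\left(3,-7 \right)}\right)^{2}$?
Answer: $6586 - 1368 \sqrt{10} \approx 2260.0$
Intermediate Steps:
$g{\left(l,L \right)} = - l + 4 L$
$z{\left(Z,Y \right)} = -45 + 9 \sqrt{Y^{2} + Z^{2}}$ ($z{\left(Z,Y \right)} = 9 \left(\sqrt{Z^{2} + Y^{2}} - 5\right) = 9 \left(\sqrt{Y^{2} + Z^{2}} - 5\right) = 9 \left(-5 + \sqrt{Y^{2} + Z^{2}}\right) = -45 + 9 \sqrt{Y^{2} + Z^{2}}$)
$\left(z{\left(-3,-1 \right)} + g{\left(3,-7 \right)}\right)^{2} = \left(\left(-45 + 9 \sqrt{\left(-1\right)^{2} + \left(-3\right)^{2}}\right) + \left(\left(-1\right) 3 + 4 \left(-7\right)\right)\right)^{2} = \left(\left(-45 + 9 \sqrt{1 + 9}\right) - 31\right)^{2} = \left(\left(-45 + 9 \sqrt{10}\right) - 31\right)^{2} = \left(-76 + 9 \sqrt{10}\right)^{2}$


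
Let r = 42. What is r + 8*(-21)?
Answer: -126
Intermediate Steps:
r + 8*(-21) = 42 + 8*(-21) = 42 - 168 = -126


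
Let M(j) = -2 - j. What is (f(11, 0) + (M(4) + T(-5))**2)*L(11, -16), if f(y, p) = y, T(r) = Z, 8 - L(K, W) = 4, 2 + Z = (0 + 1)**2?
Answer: 240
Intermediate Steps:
Z = -1 (Z = -2 + (0 + 1)**2 = -2 + 1**2 = -2 + 1 = -1)
L(K, W) = 4 (L(K, W) = 8 - 1*4 = 8 - 4 = 4)
T(r) = -1
(f(11, 0) + (M(4) + T(-5))**2)*L(11, -16) = (11 + ((-2 - 1*4) - 1)**2)*4 = (11 + ((-2 - 4) - 1)**2)*4 = (11 + (-6 - 1)**2)*4 = (11 + (-7)**2)*4 = (11 + 49)*4 = 60*4 = 240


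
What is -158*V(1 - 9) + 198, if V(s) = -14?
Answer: 2410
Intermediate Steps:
-158*V(1 - 9) + 198 = -158*(-14) + 198 = 2212 + 198 = 2410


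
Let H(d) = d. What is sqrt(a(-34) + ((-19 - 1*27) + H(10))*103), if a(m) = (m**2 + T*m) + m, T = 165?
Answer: 2*I*sqrt(2049) ≈ 90.532*I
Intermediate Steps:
a(m) = m**2 + 166*m (a(m) = (m**2 + 165*m) + m = m**2 + 166*m)
sqrt(a(-34) + ((-19 - 1*27) + H(10))*103) = sqrt(-34*(166 - 34) + ((-19 - 1*27) + 10)*103) = sqrt(-34*132 + ((-19 - 27) + 10)*103) = sqrt(-4488 + (-46 + 10)*103) = sqrt(-4488 - 36*103) = sqrt(-4488 - 3708) = sqrt(-8196) = 2*I*sqrt(2049)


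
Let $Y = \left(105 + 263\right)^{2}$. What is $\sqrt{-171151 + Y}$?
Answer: $i \sqrt{35727} \approx 189.02 i$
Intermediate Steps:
$Y = 135424$ ($Y = 368^{2} = 135424$)
$\sqrt{-171151 + Y} = \sqrt{-171151 + 135424} = \sqrt{-35727} = i \sqrt{35727}$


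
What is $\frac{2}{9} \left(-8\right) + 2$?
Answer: $\frac{2}{9} \approx 0.22222$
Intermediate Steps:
$\frac{2}{9} \left(-8\right) + 2 = - \frac{16}{9} + 2 = \frac{2}{9}$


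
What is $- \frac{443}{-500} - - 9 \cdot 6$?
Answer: $\frac{27443}{500} \approx 54.886$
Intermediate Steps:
$- \frac{443}{-500} - - 9 \cdot 6 = \left(-443\right) \left(- \frac{1}{500}\right) - \left(-1\right) 54 = \frac{443}{500} - -54 = \frac{443}{500} + 54 = \frac{27443}{500}$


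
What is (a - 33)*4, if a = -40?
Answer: -292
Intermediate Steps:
(a - 33)*4 = (-40 - 33)*4 = -73*4 = -292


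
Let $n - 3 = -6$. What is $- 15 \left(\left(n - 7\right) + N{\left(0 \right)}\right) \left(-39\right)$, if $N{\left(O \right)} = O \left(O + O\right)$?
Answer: $-5850$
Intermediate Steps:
$N{\left(O \right)} = 2 O^{2}$ ($N{\left(O \right)} = O 2 O = 2 O^{2}$)
$n = -3$ ($n = 3 - 6 = -3$)
$- 15 \left(\left(n - 7\right) + N{\left(0 \right)}\right) \left(-39\right) = - 15 \left(\left(-3 - 7\right) + 2 \cdot 0^{2}\right) \left(-39\right) = - 15 \left(-10 + 2 \cdot 0\right) \left(-39\right) = - 15 \left(-10 + 0\right) \left(-39\right) = \left(-15\right) \left(-10\right) \left(-39\right) = 150 \left(-39\right) = -5850$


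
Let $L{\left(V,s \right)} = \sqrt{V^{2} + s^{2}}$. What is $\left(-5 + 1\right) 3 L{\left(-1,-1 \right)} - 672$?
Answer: $-672 - 12 \sqrt{2} \approx -688.97$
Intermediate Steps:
$\left(-5 + 1\right) 3 L{\left(-1,-1 \right)} - 672 = \left(-5 + 1\right) 3 \sqrt{\left(-1\right)^{2} + \left(-1\right)^{2}} - 672 = \left(-4\right) 3 \sqrt{1 + 1} - 672 = - 12 \sqrt{2} - 672 = -672 - 12 \sqrt{2}$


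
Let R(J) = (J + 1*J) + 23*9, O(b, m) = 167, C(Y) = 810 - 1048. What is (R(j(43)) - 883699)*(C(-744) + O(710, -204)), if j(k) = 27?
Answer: 62724098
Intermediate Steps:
C(Y) = -238
R(J) = 207 + 2*J (R(J) = (J + J) + 207 = 2*J + 207 = 207 + 2*J)
(R(j(43)) - 883699)*(C(-744) + O(710, -204)) = ((207 + 2*27) - 883699)*(-238 + 167) = ((207 + 54) - 883699)*(-71) = (261 - 883699)*(-71) = -883438*(-71) = 62724098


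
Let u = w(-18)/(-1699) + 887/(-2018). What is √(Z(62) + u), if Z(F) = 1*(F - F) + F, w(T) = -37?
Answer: √723909901762934/3428582 ≈ 7.8474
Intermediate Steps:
Z(F) = F (Z(F) = 1*0 + F = 0 + F = F)
u = -1432347/3428582 (u = -37/(-1699) + 887/(-2018) = -37*(-1/1699) + 887*(-1/2018) = 37/1699 - 887/2018 = -1432347/3428582 ≈ -0.41777)
√(Z(62) + u) = √(62 - 1432347/3428582) = √(211139737/3428582) = √723909901762934/3428582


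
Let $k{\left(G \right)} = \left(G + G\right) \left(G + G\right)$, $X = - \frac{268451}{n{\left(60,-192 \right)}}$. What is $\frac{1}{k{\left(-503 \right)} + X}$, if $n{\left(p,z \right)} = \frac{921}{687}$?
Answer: $\frac{307}{249219773} \approx 1.2318 \cdot 10^{-6}$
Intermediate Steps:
$n{\left(p,z \right)} = \frac{307}{229}$ ($n{\left(p,z \right)} = 921 \cdot \frac{1}{687} = \frac{307}{229}$)
$X = - \frac{61475279}{307}$ ($X = - \frac{268451}{\frac{307}{229}} = \left(-268451\right) \frac{229}{307} = - \frac{61475279}{307} \approx -2.0025 \cdot 10^{5}$)
$k{\left(G \right)} = 4 G^{2}$ ($k{\left(G \right)} = 2 G 2 G = 4 G^{2}$)
$\frac{1}{k{\left(-503 \right)} + X} = \frac{1}{4 \left(-503\right)^{2} - \frac{61475279}{307}} = \frac{1}{4 \cdot 253009 - \frac{61475279}{307}} = \frac{1}{1012036 - \frac{61475279}{307}} = \frac{1}{\frac{249219773}{307}} = \frac{307}{249219773}$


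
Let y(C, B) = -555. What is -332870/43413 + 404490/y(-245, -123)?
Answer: -1182991148/1606281 ≈ -736.48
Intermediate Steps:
-332870/43413 + 404490/y(-245, -123) = -332870/43413 + 404490/(-555) = -332870*1/43413 + 404490*(-1/555) = -332870/43413 - 26966/37 = -1182991148/1606281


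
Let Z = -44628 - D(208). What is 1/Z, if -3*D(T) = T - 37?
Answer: -1/44571 ≈ -2.2436e-5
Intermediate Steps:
D(T) = 37/3 - T/3 (D(T) = -(T - 37)/3 = -(-37 + T)/3 = 37/3 - T/3)
Z = -44571 (Z = -44628 - (37/3 - ⅓*208) = -44628 - (37/3 - 208/3) = -44628 - 1*(-57) = -44628 + 57 = -44571)
1/Z = 1/(-44571) = -1/44571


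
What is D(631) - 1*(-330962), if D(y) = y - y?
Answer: 330962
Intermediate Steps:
D(y) = 0
D(631) - 1*(-330962) = 0 - 1*(-330962) = 0 + 330962 = 330962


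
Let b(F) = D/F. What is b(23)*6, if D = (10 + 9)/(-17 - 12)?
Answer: -114/667 ≈ -0.17091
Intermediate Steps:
D = -19/29 (D = 19/(-29) = 19*(-1/29) = -19/29 ≈ -0.65517)
b(F) = -19/(29*F)
b(23)*6 = -19/29/23*6 = -19/29*1/23*6 = -19/667*6 = -114/667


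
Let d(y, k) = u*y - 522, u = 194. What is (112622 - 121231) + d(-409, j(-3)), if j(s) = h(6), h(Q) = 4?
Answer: -88477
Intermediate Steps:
j(s) = 4
d(y, k) = -522 + 194*y (d(y, k) = 194*y - 522 = -522 + 194*y)
(112622 - 121231) + d(-409, j(-3)) = (112622 - 121231) + (-522 + 194*(-409)) = -8609 + (-522 - 79346) = -8609 - 79868 = -88477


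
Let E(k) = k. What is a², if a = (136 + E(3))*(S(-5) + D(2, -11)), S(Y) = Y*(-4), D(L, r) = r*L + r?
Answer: 3265249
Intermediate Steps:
D(L, r) = r + L*r (D(L, r) = L*r + r = r + L*r)
S(Y) = -4*Y
a = -1807 (a = (136 + 3)*(-4*(-5) - 11*(1 + 2)) = 139*(20 - 11*3) = 139*(20 - 33) = 139*(-13) = -1807)
a² = (-1807)² = 3265249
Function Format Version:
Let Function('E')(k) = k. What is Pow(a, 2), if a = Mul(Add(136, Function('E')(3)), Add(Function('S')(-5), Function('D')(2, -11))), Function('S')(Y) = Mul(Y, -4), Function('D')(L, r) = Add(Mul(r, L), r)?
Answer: 3265249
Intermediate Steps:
Function('D')(L, r) = Add(r, Mul(L, r)) (Function('D')(L, r) = Add(Mul(L, r), r) = Add(r, Mul(L, r)))
Function('S')(Y) = Mul(-4, Y)
a = -1807 (a = Mul(Add(136, 3), Add(Mul(-4, -5), Mul(-11, Add(1, 2)))) = Mul(139, Add(20, Mul(-11, 3))) = Mul(139, Add(20, -33)) = Mul(139, -13) = -1807)
Pow(a, 2) = Pow(-1807, 2) = 3265249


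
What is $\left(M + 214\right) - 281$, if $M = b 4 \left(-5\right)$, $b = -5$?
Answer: $33$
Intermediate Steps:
$M = 100$ ($M = \left(-5\right) 4 \left(-5\right) = \left(-20\right) \left(-5\right) = 100$)
$\left(M + 214\right) - 281 = \left(100 + 214\right) - 281 = 314 - 281 = 33$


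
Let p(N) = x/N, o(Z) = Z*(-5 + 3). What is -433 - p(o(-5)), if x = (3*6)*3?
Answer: -2192/5 ≈ -438.40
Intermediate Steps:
o(Z) = -2*Z (o(Z) = Z*(-2) = -2*Z)
x = 54 (x = 18*3 = 54)
p(N) = 54/N
-433 - p(o(-5)) = -433 - 54/((-2*(-5))) = -433 - 54/10 = -433 - 1*27/5 = -433 - 27/5 = -2192/5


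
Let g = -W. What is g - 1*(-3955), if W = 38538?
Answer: -34583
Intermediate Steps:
g = -38538 (g = -1*38538 = -38538)
g - 1*(-3955) = -38538 - 1*(-3955) = -38538 + 3955 = -34583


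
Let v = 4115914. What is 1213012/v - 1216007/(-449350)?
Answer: 252274871709/84067543450 ≈ 3.0009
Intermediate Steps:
1213012/v - 1216007/(-449350) = 1213012/4115914 - 1216007/(-449350) = 1213012*(1/4115914) - 1216007*(-1/449350) = 606506/2057957 + 1216007/449350 = 252274871709/84067543450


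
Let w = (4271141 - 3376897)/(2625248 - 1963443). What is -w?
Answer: -894244/661805 ≈ -1.3512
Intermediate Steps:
w = 894244/661805 ≈ 1.3512
-w = -1*894244/661805 = -894244/661805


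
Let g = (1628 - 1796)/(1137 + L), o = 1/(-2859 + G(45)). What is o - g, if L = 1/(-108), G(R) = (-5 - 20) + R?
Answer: 51388021/348615005 ≈ 0.14741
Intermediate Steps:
G(R) = -25 + R
L = -1/108 ≈ -0.0092593
o = -1/2839 (o = 1/(-2859 + (-25 + 45)) = 1/(-2859 + 20) = 1/(-2839) = -1/2839 ≈ -0.00035224)
g = -18144/122795 (g = (1628 - 1796)/(1137 - 1/108) = -168/122795/108 = -168*108/122795 = -18144/122795 ≈ -0.14776)
o - g = -1/2839 - 1*(-18144/122795) = -1/2839 + 18144/122795 = 51388021/348615005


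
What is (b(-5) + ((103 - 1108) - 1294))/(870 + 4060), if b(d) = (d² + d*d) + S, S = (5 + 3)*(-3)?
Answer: -2273/4930 ≈ -0.46105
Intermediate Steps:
S = -24 (S = 8*(-3) = -24)
b(d) = -24 + 2*d² (b(d) = (d² + d*d) - 24 = (d² + d²) - 24 = 2*d² - 24 = -24 + 2*d²)
(b(-5) + ((103 - 1108) - 1294))/(870 + 4060) = ((-24 + 2*(-5)²) + ((103 - 1108) - 1294))/(870 + 4060) = ((-24 + 2*25) + (-1005 - 1294))/4930 = ((-24 + 50) - 2299)*(1/4930) = (26 - 2299)*(1/4930) = -2273*1/4930 = -2273/4930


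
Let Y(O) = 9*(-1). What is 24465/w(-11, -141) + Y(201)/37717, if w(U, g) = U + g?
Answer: -922747773/5732984 ≈ -160.95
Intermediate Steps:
Y(O) = -9
24465/w(-11, -141) + Y(201)/37717 = 24465/(-11 - 141) - 9/37717 = 24465/(-152) - 9*1/37717 = 24465*(-1/152) - 9/37717 = -24465/152 - 9/37717 = -922747773/5732984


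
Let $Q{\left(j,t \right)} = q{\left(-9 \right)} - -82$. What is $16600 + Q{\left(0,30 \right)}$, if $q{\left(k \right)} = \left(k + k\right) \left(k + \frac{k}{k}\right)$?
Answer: $16826$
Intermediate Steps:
$q{\left(k \right)} = 2 k \left(1 + k\right)$ ($q{\left(k \right)} = 2 k \left(k + 1\right) = 2 k \left(1 + k\right)$)
$Q{\left(j,t \right)} = 226$ ($Q{\left(j,t \right)} = 2 \left(-9\right) \left(1 - 9\right) - -82 = 2 \left(-9\right) \left(-8\right) + 82 = 144 + 82 = 226$)
$16600 + Q{\left(0,30 \right)} = 16600 + 226 = 16826$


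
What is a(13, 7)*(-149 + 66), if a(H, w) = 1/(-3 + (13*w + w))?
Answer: -83/95 ≈ -0.87368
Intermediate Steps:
a(H, w) = 1/(-3 + 14*w)
a(13, 7)*(-149 + 66) = (-149 + 66)/(-3 + 14*7) = -83/(-3 + 98) = -83/95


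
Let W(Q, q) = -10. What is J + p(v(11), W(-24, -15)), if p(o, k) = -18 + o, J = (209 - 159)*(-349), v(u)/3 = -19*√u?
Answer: -17468 - 57*√11 ≈ -17657.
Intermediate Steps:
v(u) = -57*√u (v(u) = 3*(-19*√u) = -57*√u)
J = -17450 (J = 50*(-349) = -17450)
J + p(v(11), W(-24, -15)) = -17450 + (-18 - 57*√11) = -17468 - 57*√11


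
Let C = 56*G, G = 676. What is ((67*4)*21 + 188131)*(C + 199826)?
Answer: 46053026638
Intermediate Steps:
C = 37856 (C = 56*676 = 37856)
((67*4)*21 + 188131)*(C + 199826) = ((67*4)*21 + 188131)*(37856 + 199826) = (268*21 + 188131)*237682 = (5628 + 188131)*237682 = 193759*237682 = 46053026638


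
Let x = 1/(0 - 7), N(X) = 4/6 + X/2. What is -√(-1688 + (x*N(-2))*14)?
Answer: -I*√15186/3 ≈ -41.077*I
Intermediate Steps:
N(X) = ⅔ + X/2 (N(X) = 4*(⅙) + X*(½) = ⅔ + X/2)
x = -⅐ (x = 1/(-7) = -⅐ ≈ -0.14286)
-√(-1688 + (x*N(-2))*14) = -√(-1688 - (⅔ + (½)*(-2))/7*14) = -√(-1688 - (⅔ - 1)/7*14) = -√(-1688 - ⅐*(-⅓)*14) = -√(-1688 + (1/21)*14) = -√(-1688 + ⅔) = -√(-5062/3) = -I*√15186/3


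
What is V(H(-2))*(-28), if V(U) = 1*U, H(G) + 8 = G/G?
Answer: 196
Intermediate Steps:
H(G) = -7 (H(G) = -8 + G/G = -8 + 1 = -7)
V(U) = U
V(H(-2))*(-28) = -7*(-28) = 196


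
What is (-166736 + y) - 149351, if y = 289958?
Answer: -26129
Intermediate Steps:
(-166736 + y) - 149351 = (-166736 + 289958) - 149351 = 123222 - 149351 = -26129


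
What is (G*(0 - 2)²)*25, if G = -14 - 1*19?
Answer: -3300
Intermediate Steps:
G = -33 (G = -14 - 19 = -33)
(G*(0 - 2)²)*25 = -33*(0 - 2)²*25 = -33*(-2)²*25 = -33*4*25 = -132*25 = -3300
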